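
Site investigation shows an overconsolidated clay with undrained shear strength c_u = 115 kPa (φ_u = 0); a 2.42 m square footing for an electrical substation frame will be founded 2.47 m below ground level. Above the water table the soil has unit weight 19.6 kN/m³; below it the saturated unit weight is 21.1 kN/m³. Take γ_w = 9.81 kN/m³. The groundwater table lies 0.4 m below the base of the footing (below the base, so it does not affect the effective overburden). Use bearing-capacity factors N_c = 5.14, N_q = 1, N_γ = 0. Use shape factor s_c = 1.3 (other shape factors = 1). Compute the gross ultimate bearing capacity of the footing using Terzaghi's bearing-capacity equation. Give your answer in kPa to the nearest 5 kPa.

q_ult ≈ 815 kPa

q = γ·D_f = 19.6 × 2.47 = 48.412 kPa.
c·N_c·s_c = 115 × 5.14 × 1.3 = 768.43 kPa
q·N_q = 48.412 × 1 = 48.412 kPa
q_ult = 768.43 + 48.412 = 816.84 kPa.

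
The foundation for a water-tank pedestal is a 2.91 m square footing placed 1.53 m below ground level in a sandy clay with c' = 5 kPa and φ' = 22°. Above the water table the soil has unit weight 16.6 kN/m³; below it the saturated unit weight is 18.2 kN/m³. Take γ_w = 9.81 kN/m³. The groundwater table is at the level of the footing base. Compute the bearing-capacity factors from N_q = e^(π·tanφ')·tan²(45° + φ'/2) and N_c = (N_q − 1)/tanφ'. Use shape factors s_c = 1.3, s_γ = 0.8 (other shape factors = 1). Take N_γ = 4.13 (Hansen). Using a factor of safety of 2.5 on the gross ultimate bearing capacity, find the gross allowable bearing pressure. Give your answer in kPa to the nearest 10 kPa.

q_all ≈ 140 kPa

N_q = e^(π·tan22°)·tan²(56°) = 7.82; N_c = (N_q − 1)/tanφ' = 16.88.
Effective surcharge at the founding depth q = γ·D_f = 16.6 × 1.53 = 25.398 kPa.
The water table coincides with the base, so in the self-weight term γ → γ' = 8.39 kN/m³.
q_ult = c·N_c·s_c + q·N_q + 0.5·γ·B·N_γ·s_γ
     = 5 × 16.883 × 1.3 + 25.398 × 7.8211 + 0.5 × 8.39 × 2.91 × 4.13 × 0.8
     = 109.74 + 198.64 + 40.333 = 348.71 kPa.
q_all = 348.71 / 2.5 = 139.49 kPa.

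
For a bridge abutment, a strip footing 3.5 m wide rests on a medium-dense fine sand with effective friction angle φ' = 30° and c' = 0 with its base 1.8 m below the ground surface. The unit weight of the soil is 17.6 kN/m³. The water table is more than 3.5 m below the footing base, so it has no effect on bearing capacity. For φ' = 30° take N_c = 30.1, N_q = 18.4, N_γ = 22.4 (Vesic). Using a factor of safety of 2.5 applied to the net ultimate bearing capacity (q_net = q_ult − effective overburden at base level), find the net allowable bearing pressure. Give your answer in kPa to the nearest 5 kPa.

q_all(net) ≈ 495 kPa

Overburden at base level: q = 17.6 × 1.8 = 31.68 kPa.
Surcharge term q·N_q = 31.68 × 18.4 = 582.91 kPa; self-weight term 0.5·γ·B·N_γ = 0.5 × 17.6 × 3.5 × 22.4 = 689.92 kPa.
q_ult = 582.91 + 689.92 = 1272.8 kPa.
Net ultimate: q_net = 1272.8 − 31.68 = 1241.2 kPa.
q_all(net) = 1241.2 / 2.5 = 496.46 kPa.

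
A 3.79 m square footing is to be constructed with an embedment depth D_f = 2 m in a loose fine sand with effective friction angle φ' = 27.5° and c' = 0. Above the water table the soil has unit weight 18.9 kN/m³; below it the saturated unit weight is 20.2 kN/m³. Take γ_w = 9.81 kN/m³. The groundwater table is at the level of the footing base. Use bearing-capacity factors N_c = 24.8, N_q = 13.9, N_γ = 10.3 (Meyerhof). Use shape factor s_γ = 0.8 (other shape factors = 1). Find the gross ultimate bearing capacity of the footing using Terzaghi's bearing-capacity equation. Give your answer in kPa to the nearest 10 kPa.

Effective surcharge at the founding depth q = γ·D_f = 18.9 × 2 = 37.8 kPa.
The water table coincides with the base, so in the self-weight term γ → γ' = 10.39 kN/m³.
q_ult = q·N_q + 0.5·γ·B·N_γ·s_γ
     = 37.8 × 13.9 + 0.5 × 10.39 × 3.79 × 10.3 × 0.8
     = 525.42 + 162.24 = 687.66 kPa.

q_ult ≈ 690 kPa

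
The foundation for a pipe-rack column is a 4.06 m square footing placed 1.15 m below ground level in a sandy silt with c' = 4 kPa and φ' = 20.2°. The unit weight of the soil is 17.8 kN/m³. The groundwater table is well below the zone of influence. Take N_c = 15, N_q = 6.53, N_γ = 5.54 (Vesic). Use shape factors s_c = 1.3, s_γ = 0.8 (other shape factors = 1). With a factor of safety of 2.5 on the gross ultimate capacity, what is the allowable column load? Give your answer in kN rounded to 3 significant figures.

P_all ≈ 2450 kN

q = γ·D_f = 17.8 × 1.15 = 20.47 kPa.
c·N_c·s_c = 4 × 15 × 1.3 = 78 kPa
q·N_q = 20.47 × 6.53 = 133.67 kPa
0.5·γ·B·N_γ·s_γ = 0.5 × 17.8 × 4.06 × 5.54 × 0.8 = 160.15 kPa
q_ult = 78 + 133.67 + 160.15 = 371.81 kPa.
Gross allowable pressure q_all = 371.81 / 2.5 = 148.73 kPa.
Footing area = 16.4836 m², so allowable column load = 148.73 × 16.4836 = 2451.5 kN.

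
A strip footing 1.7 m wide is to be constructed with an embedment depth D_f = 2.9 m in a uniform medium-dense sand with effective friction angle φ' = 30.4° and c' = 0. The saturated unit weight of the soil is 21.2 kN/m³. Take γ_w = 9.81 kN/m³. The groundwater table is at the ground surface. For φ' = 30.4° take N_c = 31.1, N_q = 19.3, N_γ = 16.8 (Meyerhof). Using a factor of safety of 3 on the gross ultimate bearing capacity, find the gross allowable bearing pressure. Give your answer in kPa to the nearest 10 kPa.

With the water table at the surface the whole profile is submerged: γ' = 21.2 − 9.81 = 11.39 kN/m³, so q = γ'·D_f = 33.031 kPa; the same γ' applies in the ½γBN_γ term.
q_ult = q·N_q + 0.5·γ·B·N_γ
     = 33.031 × 19.3 + 0.5 × 11.39 × 1.7 × 16.8
     = 637.5 + 162.65 = 800.15 kPa.
q_all = 800.15 / 3 = 266.72 kPa.

q_all ≈ 270 kPa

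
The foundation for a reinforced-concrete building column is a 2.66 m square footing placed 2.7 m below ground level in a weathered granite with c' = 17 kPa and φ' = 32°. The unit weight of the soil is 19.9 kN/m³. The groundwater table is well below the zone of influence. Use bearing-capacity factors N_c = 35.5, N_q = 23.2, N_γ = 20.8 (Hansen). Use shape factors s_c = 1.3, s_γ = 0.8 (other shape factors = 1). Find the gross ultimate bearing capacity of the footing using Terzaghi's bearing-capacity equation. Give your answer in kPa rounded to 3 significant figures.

q_ult ≈ 2470 kPa

q = γ·D_f = 19.9 × 2.7 = 53.73 kPa.
c·N_c·s_c = 17 × 35.5 × 1.3 = 784.55 kPa
q·N_q = 53.73 × 23.2 = 1246.5 kPa
0.5·γ·B·N_γ·s_γ = 0.5 × 19.9 × 2.66 × 20.8 × 0.8 = 440.41 kPa
q_ult = 784.55 + 1246.5 + 440.41 = 2471.5 kPa.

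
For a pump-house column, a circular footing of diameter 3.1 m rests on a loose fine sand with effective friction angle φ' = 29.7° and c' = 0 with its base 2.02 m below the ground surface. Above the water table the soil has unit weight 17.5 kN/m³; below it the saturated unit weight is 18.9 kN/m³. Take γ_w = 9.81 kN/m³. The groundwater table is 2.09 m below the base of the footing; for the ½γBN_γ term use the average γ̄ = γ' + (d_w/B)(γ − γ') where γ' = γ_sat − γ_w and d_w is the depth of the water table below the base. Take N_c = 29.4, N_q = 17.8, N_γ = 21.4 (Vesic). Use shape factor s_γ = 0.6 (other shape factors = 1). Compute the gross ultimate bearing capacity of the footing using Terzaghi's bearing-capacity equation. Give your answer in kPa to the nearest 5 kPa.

q = γ·D_f = 17.5 × 2.02 = 35.35 kPa.
γ' = 9.09 kN/m³; averaging over the depth B below the base, γ̄ = γ' + (d_w/B)(γ − γ') = 14.76 kN/m³.
q·N_q = 35.35 × 17.8 = 629.23 kPa
0.5·γ·B·N_γ·s_γ = 0.5 × 14.76 × 3.1 × 21.4 × 0.6 = 293.75 kPa
q_ult = 629.23 + 293.75 = 922.98 kPa.

q_ult ≈ 925 kPa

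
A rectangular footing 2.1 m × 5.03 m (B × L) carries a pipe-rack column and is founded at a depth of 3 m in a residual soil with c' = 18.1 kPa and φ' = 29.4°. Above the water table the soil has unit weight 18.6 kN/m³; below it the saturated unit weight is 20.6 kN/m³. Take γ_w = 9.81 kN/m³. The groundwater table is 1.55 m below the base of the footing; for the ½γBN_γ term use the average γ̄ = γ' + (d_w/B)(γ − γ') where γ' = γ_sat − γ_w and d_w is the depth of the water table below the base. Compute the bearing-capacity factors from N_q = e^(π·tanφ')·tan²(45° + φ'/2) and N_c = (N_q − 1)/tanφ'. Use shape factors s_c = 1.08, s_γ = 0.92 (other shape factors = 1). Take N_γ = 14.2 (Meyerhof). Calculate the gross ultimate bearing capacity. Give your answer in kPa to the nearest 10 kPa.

tan29.4° = 0.5635, so N_q = e^(π×0.5635)·tan²(59.7°) = 5.872 × 2.929 = 17.2.
N_c = (17.2 − 1)/tan29.4° = 28.74.
Overburden at base level: q = 18.6 × 3 = 55.8 kPa.
The water table is 1.55 m below the base (< B = 2.1 m), so the ½γBN_γ term uses γ̄ = γ' + (d_w/B)(γ − γ') = 10.79 + (1.55/2.1)(18.6 − 10.79) = 16.555 kN/m³.
Cohesion term c·N_c·s_c = 18.1 × 28.744 × 1.08 = 561.89 kPa; surcharge term q·N_q = 55.8 × 17.196 = 959.56 kPa; self-weight term 0.5·γ·B·N_γ·s_γ = 0.5 × 16.555 × 2.1 × 14.2 × 0.92 = 227.08 kPa.
q_ult = 561.89 + 959.56 + 227.08 = 1748.5 kPa.

q_ult ≈ 1750 kPa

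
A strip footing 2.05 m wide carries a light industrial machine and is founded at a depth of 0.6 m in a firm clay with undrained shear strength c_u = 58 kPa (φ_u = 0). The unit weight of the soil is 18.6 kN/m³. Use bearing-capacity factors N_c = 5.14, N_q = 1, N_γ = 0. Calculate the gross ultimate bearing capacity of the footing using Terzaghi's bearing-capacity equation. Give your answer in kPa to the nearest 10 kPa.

q_ult ≈ 310 kPa

Effective surcharge at the founding depth q = γ·D_f = 18.6 × 0.6 = 11.16 kPa.
q_ult = c·N_c + q·N_q
     = 58 × 5.14 + 11.16 × 1
     = 298.12 + 11.16 = 309.28 kPa.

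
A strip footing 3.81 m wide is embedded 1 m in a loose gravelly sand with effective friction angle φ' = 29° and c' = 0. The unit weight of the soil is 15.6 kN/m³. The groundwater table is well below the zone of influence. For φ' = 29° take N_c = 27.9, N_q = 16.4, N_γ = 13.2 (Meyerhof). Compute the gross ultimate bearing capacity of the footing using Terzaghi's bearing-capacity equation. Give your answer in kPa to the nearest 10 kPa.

q_ult ≈ 650 kPa

q = γ·D_f = 15.6 × 1 = 15.6 kPa.
q·N_q = 15.6 × 16.4 = 255.84 kPa
0.5·γ·B·N_γ = 0.5 × 15.6 × 3.81 × 13.2 = 392.28 kPa
q_ult = 255.84 + 392.28 = 648.12 kPa.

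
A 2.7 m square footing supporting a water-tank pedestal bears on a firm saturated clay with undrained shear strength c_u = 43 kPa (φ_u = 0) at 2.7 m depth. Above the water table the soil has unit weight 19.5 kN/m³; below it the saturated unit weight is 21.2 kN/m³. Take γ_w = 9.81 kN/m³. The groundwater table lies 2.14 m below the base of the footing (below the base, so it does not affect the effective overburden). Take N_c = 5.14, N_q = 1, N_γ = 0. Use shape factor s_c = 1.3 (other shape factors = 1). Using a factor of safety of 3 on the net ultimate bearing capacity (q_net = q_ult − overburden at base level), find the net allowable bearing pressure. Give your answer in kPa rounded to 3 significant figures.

q_all(net) ≈ 95.8 kPa

q = γ·D_f = 19.5 × 2.7 = 52.65 kPa.
c·N_c·s_c = 43 × 5.14 × 1.3 = 287.33 kPa
q·N_q = 52.65 × 1 = 52.65 kPa
q_ult = 287.33 + 52.65 = 339.98 kPa.
q_net = 339.98 − 52.65 = 287.33 kPa.
q_all(net) = 287.33 / 3 = 95.775 kPa.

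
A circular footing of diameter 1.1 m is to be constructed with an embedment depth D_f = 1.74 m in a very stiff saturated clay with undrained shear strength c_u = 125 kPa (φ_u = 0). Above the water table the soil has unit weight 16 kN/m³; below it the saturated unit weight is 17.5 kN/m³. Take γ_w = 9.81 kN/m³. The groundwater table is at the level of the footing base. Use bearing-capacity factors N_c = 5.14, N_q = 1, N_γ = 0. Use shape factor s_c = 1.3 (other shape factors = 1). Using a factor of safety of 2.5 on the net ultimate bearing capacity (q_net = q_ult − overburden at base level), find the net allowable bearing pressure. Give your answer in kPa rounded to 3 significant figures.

Overburden at base level: q = 16 × 1.74 = 27.84 kPa.
Cohesion term c·N_c·s_c = 125 × 5.14 × 1.3 = 835.25 kPa; surcharge term q·N_q = 27.84 × 1 = 27.84 kPa.
q_ult = 835.25 + 27.84 = 863.09 kPa.
q_net = 863.09 − 27.84 = 835.25 kPa.
q_all(net) = 835.25 / 2.5 = 334.1 kPa.

q_all(net) ≈ 334 kPa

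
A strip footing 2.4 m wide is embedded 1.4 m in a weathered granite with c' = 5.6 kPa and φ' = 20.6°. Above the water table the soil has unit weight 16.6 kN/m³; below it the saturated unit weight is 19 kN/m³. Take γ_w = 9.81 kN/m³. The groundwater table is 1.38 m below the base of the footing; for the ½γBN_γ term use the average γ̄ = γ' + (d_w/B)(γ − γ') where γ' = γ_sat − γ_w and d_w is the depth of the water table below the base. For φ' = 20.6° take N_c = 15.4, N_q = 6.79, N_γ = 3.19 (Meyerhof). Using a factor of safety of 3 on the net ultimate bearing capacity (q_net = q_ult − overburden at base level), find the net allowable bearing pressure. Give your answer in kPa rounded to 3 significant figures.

q_all(net) ≈ 90.8 kPa

Overburden at base level: q = 16.6 × 1.4 = 23.24 kPa.
The water table is 1.38 m below the base (< B = 2.4 m), so the ½γBN_γ term uses γ̄ = γ' + (d_w/B)(γ − γ') = 9.19 + (1.38/2.4)(16.6 − 9.19) = 13.451 kN/m³.
Cohesion term c·N_c = 5.6 × 15.4 = 86.24 kPa; surcharge term q·N_q = 23.24 × 6.79 = 157.8 kPa; self-weight term 0.5·γ·B·N_γ = 0.5 × 13.451 × 2.4 × 3.19 = 51.489 kPa.
q_ult = 86.24 + 157.8 + 51.489 = 295.53 kPa.
q_net = 295.53 − 23.24 = 272.29 kPa.
q_all(net) = 272.29 / 3 = 90.763 kPa.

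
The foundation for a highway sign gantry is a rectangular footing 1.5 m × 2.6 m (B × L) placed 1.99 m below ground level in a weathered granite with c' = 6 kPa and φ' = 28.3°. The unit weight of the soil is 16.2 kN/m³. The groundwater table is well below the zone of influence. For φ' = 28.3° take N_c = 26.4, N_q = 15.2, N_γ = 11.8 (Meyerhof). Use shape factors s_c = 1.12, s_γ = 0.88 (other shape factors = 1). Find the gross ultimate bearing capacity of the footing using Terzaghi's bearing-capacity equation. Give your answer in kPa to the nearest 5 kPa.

q_ult ≈ 795 kPa

Overburden at base level: q = 16.2 × 1.99 = 32.238 kPa.
Cohesion term c·N_c·s_c = 6 × 26.4 × 1.12 = 177.41 kPa; surcharge term q·N_q = 32.238 × 15.2 = 490.02 kPa; self-weight term 0.5·γ·B·N_γ·s_γ = 0.5 × 16.2 × 1.5 × 11.8 × 0.88 = 126.17 kPa.
q_ult = 177.41 + 490.02 + 126.17 = 793.59 kPa.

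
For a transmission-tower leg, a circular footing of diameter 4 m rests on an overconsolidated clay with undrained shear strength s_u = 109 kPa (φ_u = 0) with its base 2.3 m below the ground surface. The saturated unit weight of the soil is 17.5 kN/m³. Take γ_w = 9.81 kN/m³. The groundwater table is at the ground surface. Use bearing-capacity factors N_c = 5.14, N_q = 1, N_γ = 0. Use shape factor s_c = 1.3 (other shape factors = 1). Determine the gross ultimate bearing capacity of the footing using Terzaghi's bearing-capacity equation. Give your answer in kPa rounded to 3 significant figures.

q_ult ≈ 746 kPa

γ' = 17.5 − 9.81 = 7.69 kN/m³ (submerged throughout). q = 7.69 × 2.3 = 17.687 kPa.
c·N_c·s_c = 109 × 5.14 × 1.3 = 728.34 kPa
q·N_q = 17.687 × 1 = 17.687 kPa
q_ult = 728.34 + 17.687 = 746.02 kPa.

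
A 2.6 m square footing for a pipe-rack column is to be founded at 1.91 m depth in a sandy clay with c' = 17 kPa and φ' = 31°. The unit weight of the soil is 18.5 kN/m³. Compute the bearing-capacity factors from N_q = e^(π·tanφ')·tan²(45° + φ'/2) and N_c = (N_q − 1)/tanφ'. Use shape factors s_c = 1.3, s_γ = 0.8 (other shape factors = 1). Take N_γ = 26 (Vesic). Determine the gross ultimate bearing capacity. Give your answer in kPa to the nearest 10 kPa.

tan31° = 0.6009, so N_q = e^(π×0.6009)·tan²(60.5°) = 6.604 × 3.124 = 20.63.
N_c = (20.63 − 1)/tan31° = 32.67.
Overburden at base level: q = 18.5 × 1.91 = 35.335 kPa.
Cohesion term c·N_c·s_c = 17 × 32.671 × 1.3 = 722.03 kPa; surcharge term q·N_q = 35.335 × 20.631 = 728.99 kPa; self-weight term 0.5·γ·B·N_γ·s_γ = 0.5 × 18.5 × 2.6 × 26 × 0.8 = 500.24 kPa.
q_ult = 722.03 + 728.99 + 500.24 = 1951.3 kPa.

q_ult ≈ 1950 kPa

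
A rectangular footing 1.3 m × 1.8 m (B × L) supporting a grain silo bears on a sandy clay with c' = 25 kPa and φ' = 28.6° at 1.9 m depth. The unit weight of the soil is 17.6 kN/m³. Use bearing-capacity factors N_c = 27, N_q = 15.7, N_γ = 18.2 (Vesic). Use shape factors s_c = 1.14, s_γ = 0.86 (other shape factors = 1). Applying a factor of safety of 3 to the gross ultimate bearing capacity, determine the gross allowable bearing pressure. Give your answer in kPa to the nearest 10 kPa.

q = γ·D_f = 17.6 × 1.9 = 33.44 kPa.
c·N_c·s_c = 25 × 27 × 1.14 = 769.5 kPa
q·N_q = 33.44 × 15.7 = 525.01 kPa
0.5·γ·B·N_γ·s_γ = 0.5 × 17.6 × 1.3 × 18.2 × 0.86 = 179.06 kPa
q_ult = 769.5 + 525.01 + 179.06 = 1473.6 kPa.
q_all = q_ult / FS = 1473.6 / 3 = 491.19 kPa.

q_all ≈ 490 kPa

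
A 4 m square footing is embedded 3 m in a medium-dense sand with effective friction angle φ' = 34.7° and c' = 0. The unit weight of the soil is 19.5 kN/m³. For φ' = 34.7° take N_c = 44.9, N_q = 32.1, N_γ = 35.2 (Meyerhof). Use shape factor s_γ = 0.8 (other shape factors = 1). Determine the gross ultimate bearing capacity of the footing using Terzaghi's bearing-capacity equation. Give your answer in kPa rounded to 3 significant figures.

q_ult ≈ 2980 kPa

Overburden at base level: q = 19.5 × 3 = 58.5 kPa.
Surcharge term q·N_q = 58.5 × 32.1 = 1877.9 kPa; self-weight term 0.5·γ·B·N_γ·s_γ = 0.5 × 19.5 × 4 × 35.2 × 0.8 = 1098.2 kPa.
q_ult = 1877.9 + 1098.2 = 2976.1 kPa.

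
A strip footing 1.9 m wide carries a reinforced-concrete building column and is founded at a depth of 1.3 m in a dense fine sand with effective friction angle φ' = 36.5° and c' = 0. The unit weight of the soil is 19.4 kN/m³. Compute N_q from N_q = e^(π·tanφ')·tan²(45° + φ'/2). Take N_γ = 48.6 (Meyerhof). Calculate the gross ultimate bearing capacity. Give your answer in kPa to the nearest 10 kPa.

tan36.5° = 0.74, so N_q = e^(π×0.74)·tan²(63.25°) = 10.223 × 3.936 = 40.24.
q = γ·D_f = 19.4 × 1.3 = 25.22 kPa.
q·N_q = 25.22 × 40.24 = 1014.8 kPa
0.5·γ·B·N_γ = 0.5 × 19.4 × 1.9 × 48.6 = 895.7 kPa
q_ult = 1014.8 + 895.7 = 1910.5 kPa.

q_ult ≈ 1910 kPa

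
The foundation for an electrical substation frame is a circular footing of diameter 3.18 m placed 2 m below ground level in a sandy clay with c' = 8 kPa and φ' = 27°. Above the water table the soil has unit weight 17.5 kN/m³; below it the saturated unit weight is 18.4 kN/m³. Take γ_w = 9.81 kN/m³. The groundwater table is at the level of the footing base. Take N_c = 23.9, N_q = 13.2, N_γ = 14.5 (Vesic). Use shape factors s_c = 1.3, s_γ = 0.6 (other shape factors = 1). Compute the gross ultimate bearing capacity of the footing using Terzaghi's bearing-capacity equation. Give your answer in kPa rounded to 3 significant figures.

q_ult ≈ 829 kPa

Effective surcharge at the founding depth q = γ·D_f = 17.5 × 2 = 35 kPa.
The water table coincides with the base, so in the self-weight term γ → γ' = 8.59 kN/m³.
q_ult = c·N_c·s_c + q·N_q + 0.5·γ·B·N_γ·s_γ
     = 8 × 23.9 × 1.3 + 35 × 13.2 + 0.5 × 8.59 × 3.18 × 14.5 × 0.6
     = 248.56 + 462 + 118.83 = 829.39 kPa.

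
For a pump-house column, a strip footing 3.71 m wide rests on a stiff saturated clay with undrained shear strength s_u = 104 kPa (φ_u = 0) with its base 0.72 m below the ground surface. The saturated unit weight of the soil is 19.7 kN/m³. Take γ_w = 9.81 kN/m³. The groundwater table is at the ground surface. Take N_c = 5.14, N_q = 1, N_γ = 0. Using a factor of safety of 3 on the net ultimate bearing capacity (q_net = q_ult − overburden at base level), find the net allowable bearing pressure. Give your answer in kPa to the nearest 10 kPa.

q_all(net) ≈ 180 kPa

With the water table at the surface the whole profile is submerged: γ' = 19.7 − 9.81 = 9.89 kN/m³, so q = γ'·D_f = 7.1208 kPa.
q_ult = c·N_c + q·N_q
     = 104 × 5.14 + 7.1208 × 1
     = 534.56 + 7.1208 = 541.68 kPa.
q_net = 541.68 − 7.1208 = 534.56 kPa.
q_all(net) = 534.56 / 3 = 178.19 kPa.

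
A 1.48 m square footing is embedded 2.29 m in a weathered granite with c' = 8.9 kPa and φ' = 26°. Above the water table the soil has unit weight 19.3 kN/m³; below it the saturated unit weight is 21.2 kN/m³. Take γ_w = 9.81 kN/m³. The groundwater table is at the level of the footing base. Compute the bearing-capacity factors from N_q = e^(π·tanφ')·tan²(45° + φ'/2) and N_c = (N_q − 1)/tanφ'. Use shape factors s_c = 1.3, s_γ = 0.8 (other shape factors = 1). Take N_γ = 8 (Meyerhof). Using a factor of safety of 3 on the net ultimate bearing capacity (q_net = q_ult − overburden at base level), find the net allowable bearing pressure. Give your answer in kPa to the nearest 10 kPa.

N_q = e^(π·tan26°)·tan²(58°) = 11.85; N_c = (N_q − 1)/tanφ' = 22.25.
Effective surcharge at the founding depth q = γ·D_f = 19.3 × 2.29 = 44.197 kPa.
The water table coincides with the base, so in the self-weight term γ → γ' = 11.39 kN/m³.
q_ult = c·N_c·s_c + q·N_q + 0.5·γ·B·N_γ·s_γ
     = 8.9 × 22.254 × 1.3 + 44.197 × 11.854 + 0.5 × 11.39 × 1.48 × 8 × 0.8
     = 257.48 + 523.92 + 53.943 = 835.35 kPa.
q_net = 835.35 − 44.197 = 791.15 kPa.
q_all(net) = 791.15 / 3 = 263.72 kPa.

q_all(net) ≈ 260 kPa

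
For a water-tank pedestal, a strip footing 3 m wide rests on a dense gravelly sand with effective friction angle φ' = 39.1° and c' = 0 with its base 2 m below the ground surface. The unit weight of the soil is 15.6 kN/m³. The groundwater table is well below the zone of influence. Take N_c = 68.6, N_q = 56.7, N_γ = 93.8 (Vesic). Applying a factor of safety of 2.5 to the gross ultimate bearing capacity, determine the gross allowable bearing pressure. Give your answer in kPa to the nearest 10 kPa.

q_all ≈ 1590 kPa

Overburden at base level: q = 15.6 × 2 = 31.2 kPa.
Surcharge term q·N_q = 31.2 × 56.7 = 1769 kPa; self-weight term 0.5·γ·B·N_γ = 0.5 × 15.6 × 3 × 93.8 = 2194.9 kPa.
q_ult = 1769 + 2194.9 = 3964 kPa.
q_all = q_ult / FS = 3964 / 2.5 = 1585.6 kPa.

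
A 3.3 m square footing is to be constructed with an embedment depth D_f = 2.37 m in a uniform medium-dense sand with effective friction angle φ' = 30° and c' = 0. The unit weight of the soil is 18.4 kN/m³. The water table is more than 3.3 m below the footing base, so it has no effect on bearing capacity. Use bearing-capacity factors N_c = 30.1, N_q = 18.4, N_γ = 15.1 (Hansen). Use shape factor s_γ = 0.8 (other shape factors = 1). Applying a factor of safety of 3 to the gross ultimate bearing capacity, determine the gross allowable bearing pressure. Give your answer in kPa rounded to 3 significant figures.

Overburden at base level: q = 18.4 × 2.37 = 43.608 kPa.
Surcharge term q·N_q = 43.608 × 18.4 = 802.39 kPa; self-weight term 0.5·γ·B·N_γ·s_γ = 0.5 × 18.4 × 3.3 × 15.1 × 0.8 = 366.75 kPa.
q_ult = 802.39 + 366.75 = 1169.1 kPa.
q_all = q_ult / FS = 1169.1 / 3 = 389.71 kPa.

q_all ≈ 390 kPa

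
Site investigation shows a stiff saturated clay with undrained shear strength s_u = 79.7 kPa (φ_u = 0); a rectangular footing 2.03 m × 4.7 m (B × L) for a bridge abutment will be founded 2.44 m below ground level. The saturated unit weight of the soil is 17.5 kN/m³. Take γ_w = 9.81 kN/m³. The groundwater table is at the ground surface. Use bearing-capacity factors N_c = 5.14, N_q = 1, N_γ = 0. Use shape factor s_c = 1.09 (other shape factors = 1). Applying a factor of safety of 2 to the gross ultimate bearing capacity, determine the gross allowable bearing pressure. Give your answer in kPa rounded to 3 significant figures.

q_all ≈ 233 kPa

With the water table at the surface the whole profile is submerged: γ' = 17.5 − 9.81 = 7.69 kN/m³, so q = γ'·D_f = 18.764 kPa.
q_ult = c·N_c·s_c + q·N_q
     = 79.7 × 5.14 × 1.09 + 18.764 × 1
     = 446.53 + 18.764 = 465.29 kPa.
q_all = q_ult / FS = 465.29 / 2 = 232.65 kPa.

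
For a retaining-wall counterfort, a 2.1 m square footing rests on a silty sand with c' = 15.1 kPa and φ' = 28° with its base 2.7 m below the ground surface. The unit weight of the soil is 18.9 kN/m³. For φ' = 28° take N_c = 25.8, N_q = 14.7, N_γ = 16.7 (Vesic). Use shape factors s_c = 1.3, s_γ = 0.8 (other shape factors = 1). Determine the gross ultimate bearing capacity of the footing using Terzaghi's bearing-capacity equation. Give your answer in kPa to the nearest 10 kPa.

Effective surcharge at the founding depth q = γ·D_f = 18.9 × 2.7 = 51.03 kPa.
q_ult = c·N_c·s_c + q·N_q + 0.5·γ·B·N_γ·s_γ
     = 15.1 × 25.8 × 1.3 + 51.03 × 14.7 + 0.5 × 18.9 × 2.1 × 16.7 × 0.8
     = 506.45 + 750.14 + 265.13 = 1521.7 kPa.

q_ult ≈ 1520 kPa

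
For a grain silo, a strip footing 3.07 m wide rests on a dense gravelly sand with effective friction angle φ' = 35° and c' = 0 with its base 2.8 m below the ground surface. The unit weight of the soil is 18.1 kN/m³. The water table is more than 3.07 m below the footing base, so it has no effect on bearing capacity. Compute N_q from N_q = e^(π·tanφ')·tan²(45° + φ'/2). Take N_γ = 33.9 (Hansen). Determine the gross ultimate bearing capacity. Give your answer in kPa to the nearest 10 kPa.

q_ult ≈ 2630 kPa

tan35° = 0.7002, so N_q = e^(π×0.7002)·tan²(62.5°) = 9.023 × 3.69 = 33.3.
Overburden at base level: q = 18.1 × 2.8 = 50.68 kPa.
Surcharge term q·N_q = 50.68 × 33.296 = 1687.4 kPa; self-weight term 0.5·γ·B·N_γ = 0.5 × 18.1 × 3.07 × 33.9 = 941.86 kPa.
q_ult = 1687.4 + 941.86 = 2629.3 kPa.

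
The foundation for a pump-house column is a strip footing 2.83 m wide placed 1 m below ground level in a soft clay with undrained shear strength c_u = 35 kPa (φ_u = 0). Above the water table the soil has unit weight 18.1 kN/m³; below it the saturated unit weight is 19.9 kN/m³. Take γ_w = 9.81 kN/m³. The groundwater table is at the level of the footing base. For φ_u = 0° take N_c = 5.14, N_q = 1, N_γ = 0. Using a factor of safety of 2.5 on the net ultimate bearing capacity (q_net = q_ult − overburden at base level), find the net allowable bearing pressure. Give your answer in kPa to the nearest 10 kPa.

Effective surcharge at the founding depth q = γ·D_f = 18.1 × 1 = 18.1 kPa.
q_ult = c·N_c + q·N_q
     = 35 × 5.14 + 18.1 × 1
     = 179.9 + 18.1 = 198 kPa.
q_net = 198 − 18.1 = 179.9 kPa.
q_all(net) = 179.9 / 2.5 = 71.96 kPa.

q_all(net) ≈ 70 kPa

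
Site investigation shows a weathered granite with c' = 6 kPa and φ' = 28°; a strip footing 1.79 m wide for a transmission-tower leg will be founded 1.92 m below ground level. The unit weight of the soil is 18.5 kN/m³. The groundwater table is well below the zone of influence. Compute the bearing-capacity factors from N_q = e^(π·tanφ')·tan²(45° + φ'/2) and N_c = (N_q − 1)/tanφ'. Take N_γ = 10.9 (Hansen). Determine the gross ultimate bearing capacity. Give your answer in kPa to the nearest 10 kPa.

tan28° = 0.5317, so N_q = e^(π×0.5317)·tan²(59°) = 5.314 × 2.77 = 14.72.
N_c = (14.72 − 1)/tan28° = 25.8.
q = γ·D_f = 18.5 × 1.92 = 35.52 kPa.
c·N_c = 6 × 25.803 = 154.82 kPa
q·N_q = 35.52 × 14.72 = 522.85 kPa
0.5·γ·B·N_γ = 0.5 × 18.5 × 1.79 × 10.9 = 180.48 kPa
q_ult = 154.82 + 522.85 + 180.48 = 858.15 kPa.

q_ult ≈ 860 kPa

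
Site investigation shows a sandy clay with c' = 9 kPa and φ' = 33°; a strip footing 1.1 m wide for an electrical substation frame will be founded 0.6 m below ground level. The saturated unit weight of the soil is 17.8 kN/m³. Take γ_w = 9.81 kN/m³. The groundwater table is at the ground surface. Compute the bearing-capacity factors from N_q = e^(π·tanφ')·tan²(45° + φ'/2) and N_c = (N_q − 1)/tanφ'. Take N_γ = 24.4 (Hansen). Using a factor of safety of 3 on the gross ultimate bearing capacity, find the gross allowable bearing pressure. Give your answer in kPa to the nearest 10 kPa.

N_q = e^(π·tan33°)·tan²(61.5°) = 26.09; N_c = (N_q − 1)/tanφ' = 38.64.
γ' = 17.8 − 9.81 = 7.99 kN/m³ (submerged throughout). q = 7.99 × 0.6 = 4.794 kPa; the same γ' applies in the ½γBN_γ term.
c·N_c = 9 × 38.638 = 347.74 kPa
q·N_q = 4.794 × 26.092 = 125.09 kPa
0.5·γ·B·N_γ = 0.5 × 7.99 × 1.1 × 24.4 = 107.23 kPa
q_ult = 347.74 + 125.09 + 107.23 = 580.06 kPa.
q_all = 580.06 / 3 = 193.35 kPa.

q_all ≈ 190 kPa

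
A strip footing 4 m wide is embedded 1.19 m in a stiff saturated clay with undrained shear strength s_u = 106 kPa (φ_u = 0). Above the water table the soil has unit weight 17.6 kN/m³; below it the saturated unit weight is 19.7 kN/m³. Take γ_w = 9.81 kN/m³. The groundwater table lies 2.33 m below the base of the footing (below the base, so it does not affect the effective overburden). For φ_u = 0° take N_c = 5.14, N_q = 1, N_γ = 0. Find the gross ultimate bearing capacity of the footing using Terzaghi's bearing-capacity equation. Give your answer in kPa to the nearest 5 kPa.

q_ult ≈ 565 kPa

Effective surcharge at the founding depth q = γ·D_f = 17.6 × 1.19 = 20.944 kPa.
q_ult = c·N_c + q·N_q
     = 106 × 5.14 + 20.944 × 1
     = 544.84 + 20.944 = 565.78 kPa.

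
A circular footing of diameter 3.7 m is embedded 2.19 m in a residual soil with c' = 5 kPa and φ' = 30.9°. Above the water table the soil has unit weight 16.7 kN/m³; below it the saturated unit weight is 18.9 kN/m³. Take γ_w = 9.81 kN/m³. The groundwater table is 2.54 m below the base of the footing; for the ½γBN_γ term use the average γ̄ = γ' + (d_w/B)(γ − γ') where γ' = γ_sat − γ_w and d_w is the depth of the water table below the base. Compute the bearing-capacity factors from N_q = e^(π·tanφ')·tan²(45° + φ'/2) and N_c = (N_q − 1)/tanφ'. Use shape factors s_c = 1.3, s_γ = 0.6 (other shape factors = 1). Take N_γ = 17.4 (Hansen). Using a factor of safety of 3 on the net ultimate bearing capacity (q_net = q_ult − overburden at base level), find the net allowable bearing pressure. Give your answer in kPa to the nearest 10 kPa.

N_q = e^(π·tan30.9°)·tan²(60.45°) = 20.39; N_c = (N_q − 1)/tanφ' = 32.41.
q = γ·D_f = 16.7 × 2.19 = 36.573 kPa.
γ' = 9.09 kN/m³; averaging over the depth B below the base, γ̄ = γ' + (d_w/B)(γ − γ') = 14.314 kN/m³.
c·N_c·s_c = 5 × 32.406 × 1.3 = 210.64 kPa
q·N_q = 36.573 × 20.394 = 745.88 kPa
0.5·γ·B·N_γ·s_γ = 0.5 × 14.314 × 3.7 × 17.4 × 0.6 = 276.46 kPa
q_ult = 210.64 + 745.88 + 276.46 = 1233 kPa.
q_net = 1233 − 36.573 = 1196.4 kPa.
q_all(net) = 1196.4 / 3 = 398.8 kPa.

q_all(net) ≈ 400 kPa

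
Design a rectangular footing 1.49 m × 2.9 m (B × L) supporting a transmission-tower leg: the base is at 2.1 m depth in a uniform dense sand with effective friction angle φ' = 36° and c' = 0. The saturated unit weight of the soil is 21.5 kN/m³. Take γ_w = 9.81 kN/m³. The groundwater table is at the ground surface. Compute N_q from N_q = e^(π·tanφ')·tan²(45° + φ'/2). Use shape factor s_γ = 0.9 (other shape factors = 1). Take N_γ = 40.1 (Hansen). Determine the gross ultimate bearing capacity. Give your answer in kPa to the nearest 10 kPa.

q_ult ≈ 1240 kPa

tan36° = 0.7265, so N_q = e^(π×0.7265)·tan²(63°) = 9.801 × 3.852 = 37.75.
Water table at ground surface, so effective unit weight γ' = 21.5 − 9.81 = 11.69 kN/m³ is used throughout; overburden q = 11.69 × 2.1 = 24.549 kPa; the same γ' applies in the ½γBN_γ term.
Surcharge term q·N_q = 24.549 × 37.752 = 926.79 kPa; self-weight term 0.5·γ·B·N_γ·s_γ = 0.5 × 11.69 × 1.49 × 40.1 × 0.9 = 314.31 kPa.
q_ult = 926.79 + 314.31 = 1241.1 kPa.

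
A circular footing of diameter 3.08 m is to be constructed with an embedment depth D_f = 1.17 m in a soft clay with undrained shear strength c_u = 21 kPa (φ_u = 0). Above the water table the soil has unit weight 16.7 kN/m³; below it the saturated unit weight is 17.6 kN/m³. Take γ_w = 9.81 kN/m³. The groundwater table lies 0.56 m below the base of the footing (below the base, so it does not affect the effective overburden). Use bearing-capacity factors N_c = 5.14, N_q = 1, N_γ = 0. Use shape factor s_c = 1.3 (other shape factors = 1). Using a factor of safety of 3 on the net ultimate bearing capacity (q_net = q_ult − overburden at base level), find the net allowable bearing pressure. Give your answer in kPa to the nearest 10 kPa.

q = γ·D_f = 16.7 × 1.17 = 19.539 kPa.
c·N_c·s_c = 21 × 5.14 × 1.3 = 140.32 kPa
q·N_q = 19.539 × 1 = 19.539 kPa
q_ult = 140.32 + 19.539 = 159.86 kPa.
q_net = 159.86 − 19.539 = 140.32 kPa.
q_all(net) = 140.32 / 3 = 46.774 kPa.

q_all(net) ≈ 50 kPa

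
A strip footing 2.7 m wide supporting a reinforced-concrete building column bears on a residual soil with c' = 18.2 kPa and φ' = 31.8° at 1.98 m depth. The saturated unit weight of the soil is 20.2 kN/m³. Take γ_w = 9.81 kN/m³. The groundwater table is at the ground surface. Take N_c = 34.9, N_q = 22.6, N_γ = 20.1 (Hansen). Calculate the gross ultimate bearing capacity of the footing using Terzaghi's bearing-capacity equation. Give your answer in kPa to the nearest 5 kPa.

Water table at ground surface, so effective unit weight γ' = 20.2 − 9.81 = 10.39 kN/m³ is used throughout; overburden q = 10.39 × 1.98 = 20.572 kPa; the same γ' applies in the ½γBN_γ term.
Cohesion term c·N_c = 18.2 × 34.9 = 635.18 kPa; surcharge term q·N_q = 20.572 × 22.6 = 464.93 kPa; self-weight term 0.5·γ·B·N_γ = 0.5 × 10.39 × 2.7 × 20.1 = 281.93 kPa.
q_ult = 635.18 + 464.93 + 281.93 = 1382 kPa.

q_ult ≈ 1380 kPa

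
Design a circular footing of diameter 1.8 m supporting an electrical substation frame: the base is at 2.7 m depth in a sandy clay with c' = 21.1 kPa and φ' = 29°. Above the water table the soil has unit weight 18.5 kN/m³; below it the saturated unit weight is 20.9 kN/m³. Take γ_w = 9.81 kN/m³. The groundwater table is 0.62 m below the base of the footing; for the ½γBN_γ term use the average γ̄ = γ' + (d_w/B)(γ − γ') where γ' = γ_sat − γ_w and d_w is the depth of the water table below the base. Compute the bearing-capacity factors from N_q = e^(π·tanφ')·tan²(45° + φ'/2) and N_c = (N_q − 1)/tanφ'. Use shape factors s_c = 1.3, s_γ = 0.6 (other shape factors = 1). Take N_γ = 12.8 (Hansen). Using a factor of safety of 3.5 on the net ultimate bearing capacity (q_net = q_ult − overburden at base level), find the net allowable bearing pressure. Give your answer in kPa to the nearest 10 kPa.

q_all(net) ≈ 470 kPa

N_q = e^(π·tan29°)·tan²(59.5°) = 16.44; N_c = (N_q − 1)/tanφ' = 27.86.
Effective surcharge at the founding depth q = γ·D_f = 18.5 × 2.7 = 49.95 kPa.
With d_w = 0.62 m < B, γ̄ = 11.09 + (0.62/1.8) × (18.5 − 11.09) = 13.642 kN/m³.
q_ult = c·N_c·s_c + q·N_q + 0.5·γ·B·N_γ·s_γ
     = 21.1 × 27.86 × 1.3 + 49.95 × 16.443 + 0.5 × 13.642 × 1.8 × 12.8 × 0.6
     = 764.21 + 821.34 + 94.296 = 1679.9 kPa.
q_net = 1679.9 − 49.95 = 1629.9 kPa.
q_all(net) = 1629.9 / 3.5 = 465.69 kPa.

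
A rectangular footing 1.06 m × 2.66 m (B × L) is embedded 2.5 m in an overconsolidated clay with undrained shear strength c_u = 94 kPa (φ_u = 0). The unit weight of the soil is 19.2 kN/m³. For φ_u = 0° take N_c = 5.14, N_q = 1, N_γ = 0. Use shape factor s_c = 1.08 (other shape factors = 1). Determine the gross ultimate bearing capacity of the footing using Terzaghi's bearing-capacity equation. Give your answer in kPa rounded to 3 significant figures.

q_ult ≈ 570 kPa

Overburden at base level: q = 19.2 × 2.5 = 48 kPa.
Cohesion term c·N_c·s_c = 94 × 5.14 × 1.08 = 521.81 kPa; surcharge term q·N_q = 48 × 1 = 48 kPa.
q_ult = 521.81 + 48 = 569.81 kPa.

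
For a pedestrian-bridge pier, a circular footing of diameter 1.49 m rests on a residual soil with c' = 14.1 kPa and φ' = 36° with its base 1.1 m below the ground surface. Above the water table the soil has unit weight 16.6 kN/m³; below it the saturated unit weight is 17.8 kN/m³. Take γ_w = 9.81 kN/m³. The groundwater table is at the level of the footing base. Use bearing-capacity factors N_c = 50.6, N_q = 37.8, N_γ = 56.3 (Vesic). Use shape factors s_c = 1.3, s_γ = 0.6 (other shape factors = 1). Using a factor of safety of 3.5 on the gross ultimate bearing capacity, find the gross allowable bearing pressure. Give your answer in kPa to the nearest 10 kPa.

q = γ·D_f = 16.6 × 1.1 = 18.26 kPa.
For the ½γBN_γ term take γ' = 17.8 − 9.81 = 7.99 kN/m³ (soil below base is submerged).
c·N_c·s_c = 14.1 × 50.6 × 1.3 = 927.5 kPa
q·N_q = 18.26 × 37.8 = 690.23 kPa
0.5·γ·B·N_γ·s_γ = 0.5 × 7.99 × 1.49 × 56.3 × 0.6 = 201.08 kPa
q_ult = 927.5 + 690.23 + 201.08 = 1818.8 kPa.
q_all = 1818.8 / 3.5 = 519.66 kPa.

q_all ≈ 520 kPa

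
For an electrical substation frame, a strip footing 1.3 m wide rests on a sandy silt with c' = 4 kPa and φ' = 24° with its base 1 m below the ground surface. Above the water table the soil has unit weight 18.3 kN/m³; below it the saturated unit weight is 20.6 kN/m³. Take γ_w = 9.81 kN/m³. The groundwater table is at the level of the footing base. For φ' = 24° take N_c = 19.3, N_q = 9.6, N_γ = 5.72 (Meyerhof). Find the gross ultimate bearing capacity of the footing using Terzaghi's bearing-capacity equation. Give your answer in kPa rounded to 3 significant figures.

q_ult ≈ 293 kPa

q = γ·D_f = 18.3 × 1 = 18.3 kPa.
For the ½γBN_γ term take γ' = 20.6 − 9.81 = 10.79 kN/m³ (soil below base is submerged).
c·N_c = 4 × 19.3 = 77.2 kPa
q·N_q = 18.3 × 9.6 = 175.68 kPa
0.5·γ·B·N_γ = 0.5 × 10.79 × 1.3 × 5.72 = 40.117 kPa
q_ult = 77.2 + 175.68 + 40.117 = 293 kPa.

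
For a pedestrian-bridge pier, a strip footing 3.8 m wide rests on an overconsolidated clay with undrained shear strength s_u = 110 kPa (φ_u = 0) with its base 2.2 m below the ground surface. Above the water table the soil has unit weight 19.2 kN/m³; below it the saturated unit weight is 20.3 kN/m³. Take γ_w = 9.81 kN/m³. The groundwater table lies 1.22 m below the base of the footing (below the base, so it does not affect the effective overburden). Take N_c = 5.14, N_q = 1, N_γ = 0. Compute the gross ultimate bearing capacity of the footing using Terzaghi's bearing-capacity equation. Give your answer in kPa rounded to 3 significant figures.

Effective surcharge at the founding depth q = γ·D_f = 19.2 × 2.2 = 42.24 kPa.
q_ult = c·N_c + q·N_q
     = 110 × 5.14 + 42.24 × 1
     = 565.4 + 42.24 = 607.64 kPa.

q_ult ≈ 608 kPa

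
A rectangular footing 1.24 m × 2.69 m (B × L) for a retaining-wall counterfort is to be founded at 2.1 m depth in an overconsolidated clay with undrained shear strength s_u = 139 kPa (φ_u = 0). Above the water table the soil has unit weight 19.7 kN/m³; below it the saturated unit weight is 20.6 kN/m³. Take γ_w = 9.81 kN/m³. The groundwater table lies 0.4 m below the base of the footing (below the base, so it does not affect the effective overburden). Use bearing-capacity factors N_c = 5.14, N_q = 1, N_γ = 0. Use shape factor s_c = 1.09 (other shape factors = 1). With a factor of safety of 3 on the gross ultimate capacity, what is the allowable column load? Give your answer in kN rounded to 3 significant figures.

Overburden at base level: q = 19.7 × 2.1 = 41.37 kPa.
Cohesion term c·N_c·s_c = 139 × 5.14 × 1.09 = 778.76 kPa; surcharge term q·N_q = 41.37 × 1 = 41.37 kPa.
q_ult = 778.76 + 41.37 = 820.13 kPa.
Gross allowable pressure q_all = 820.13 / 3 = 273.38 kPa.
Footing area = 3.3356 m², so allowable column load = 273.38 × 3.3356 = 911.88 kN.

P_all ≈ 912 kN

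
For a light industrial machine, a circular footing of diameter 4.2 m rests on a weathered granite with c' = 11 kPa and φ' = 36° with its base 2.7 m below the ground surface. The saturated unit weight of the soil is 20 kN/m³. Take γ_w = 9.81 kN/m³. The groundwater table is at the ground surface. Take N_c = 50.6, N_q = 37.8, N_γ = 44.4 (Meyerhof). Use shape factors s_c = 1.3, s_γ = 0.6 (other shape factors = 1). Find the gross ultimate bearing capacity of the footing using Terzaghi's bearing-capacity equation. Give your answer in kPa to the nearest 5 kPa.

With the water table at the surface the whole profile is submerged: γ' = 20 − 9.81 = 10.19 kN/m³, so q = γ'·D_f = 27.513 kPa; the same γ' applies in the ½γBN_γ term.
q_ult = c·N_c·s_c + q·N_q + 0.5·γ·B·N_γ·s_γ
     = 11 × 50.6 × 1.3 + 27.513 × 37.8 + 0.5 × 10.19 × 4.2 × 44.4 × 0.6
     = 723.58 + 1040 + 570.07 = 2333.6 kPa.

q_ult ≈ 2335 kPa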